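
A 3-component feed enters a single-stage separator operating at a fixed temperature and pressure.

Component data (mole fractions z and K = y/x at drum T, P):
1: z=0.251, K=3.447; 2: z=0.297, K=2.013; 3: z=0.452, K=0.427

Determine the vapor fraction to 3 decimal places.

ψ = 0.658

Newton–Raphson from ψ = 0.5:
  ψ = 0.500: g = 0.1129, g' = -0.730 → ψ = 0.655
  ψ = 0.655: g = 0.0024, g' = -0.712 → ψ = 0.658
Converged at ψ = 0.658.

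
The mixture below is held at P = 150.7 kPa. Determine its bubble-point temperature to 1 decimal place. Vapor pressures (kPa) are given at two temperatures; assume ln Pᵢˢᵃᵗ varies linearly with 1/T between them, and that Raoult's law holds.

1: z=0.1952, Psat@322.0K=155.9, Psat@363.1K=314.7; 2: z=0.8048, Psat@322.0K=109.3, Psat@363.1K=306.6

Bubble-point temperature: ΣzᵢPᵢˢᵃᵗ(T) = P. Interpolate ln Pᵢˢᵃᵗ = aᵢ + bᵢ/T.
  T = 322.0 K: ΣzᵢPᵢˢᵃᵗ = 118.40 kPa
  T = 363.1 K: ΣzᵢPᵢˢᵃᵗ = 308.18 kPa
  T = 342.6 K: ΣzᵢPᵢˢᵃᵗ = 196.34 kPa
  T = 332.3 K: ΣzᵢPᵢˢᵃᵗ = 153.56 kPa
  T = 327.1 K: ΣzᵢPᵢˢᵃᵗ = 134.92 kPa
  T = 329.7 K: ΣzᵢPᵢˢᵃᵗ = 144.00 kPa
Interpolating between 329.7 K and 332.3 K gives T ≈ 331.5 K.

T = 331.5 K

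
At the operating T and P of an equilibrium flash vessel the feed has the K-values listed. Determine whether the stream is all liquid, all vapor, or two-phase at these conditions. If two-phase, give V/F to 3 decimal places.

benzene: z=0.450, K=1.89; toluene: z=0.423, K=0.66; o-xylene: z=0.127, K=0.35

two-phase, V/F = 0.449

ΣzᵢKᵢ = 1.174; Σzᵢ/Kᵢ = 1.242.
Both exceed 1, so a two-phase solution exists.
Newton–Raphson from ψ = 0.5:
  ψ = 0.500: g = -0.0184, g' = -0.359 → ψ = 0.449
Converged at ψ = 0.449.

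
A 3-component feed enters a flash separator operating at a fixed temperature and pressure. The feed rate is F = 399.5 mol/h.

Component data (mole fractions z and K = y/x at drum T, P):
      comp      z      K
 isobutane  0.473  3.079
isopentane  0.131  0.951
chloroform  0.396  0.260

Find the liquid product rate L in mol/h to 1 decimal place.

L = 195.7 mol/h

Let ψ = V/F and solve Σ zᵢ(Kᵢ−1)/(1+ψ(Kᵢ−1)) = 0.
Check two-phase: ΣzᵢKᵢ = 1.684 > 1 and Σzᵢ/Kᵢ = 1.814 > 1, so g(0) = 0.684 > 0 and g(1) = -0.814 < 0.
Iterate (Newton) starting at ψ = 0.46:
  ψ = 0.460: g = 0.0518, g' = -1.033 → ψ = 0.510
Converged at ψ = 0.510.
Then V = ψ·F = 0.5100·399.5 = 203.8 mol/h and L = F − V = 195.7 mol/h.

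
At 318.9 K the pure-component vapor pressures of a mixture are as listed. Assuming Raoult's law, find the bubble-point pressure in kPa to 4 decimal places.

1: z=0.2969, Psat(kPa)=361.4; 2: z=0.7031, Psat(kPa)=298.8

At the bubble point ψ → 0, so ΣzᵢKᵢ = 1 with Kᵢ = Pᵢˢᵃᵗ/P ⇒ P = ΣzᵢPᵢˢᵃᵗ.
P = 0.2969·361.4 + 0.7031·298.8 = 317.3859 kPa

Pbub = 317.3859 kPa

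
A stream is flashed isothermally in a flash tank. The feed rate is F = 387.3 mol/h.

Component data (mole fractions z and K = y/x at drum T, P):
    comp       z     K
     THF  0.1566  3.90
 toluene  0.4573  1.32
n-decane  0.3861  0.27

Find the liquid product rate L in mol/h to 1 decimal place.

L = 263.1 mol/h

Rachford–Rice: g(β) = Σ zᵢ(Kᵢ−1)/(1+β(Kᵢ−1)) = 0.
Feasibility: ΣzᵢKᵢ = 1.3186, Σzᵢ/Kᵢ = 1.8166 — both > 1, two phases present.
Iterate (Newton) starting at β = 0.5:
  β = 0.5000: g = -0.13235, g' = -0.7645 → β = 0.3269
  β = 0.3269: g = -0.00457, g' = -0.7404 → β = 0.3207
Converged at β = 0.3207.
Then V = β·F = 0.3207·387.3 = 124.2 mol/h and L = F − V = 263.1 mol/h.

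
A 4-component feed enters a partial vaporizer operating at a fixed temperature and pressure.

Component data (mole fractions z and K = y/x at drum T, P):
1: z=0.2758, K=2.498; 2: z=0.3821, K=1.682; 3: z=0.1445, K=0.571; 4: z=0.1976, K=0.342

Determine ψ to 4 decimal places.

ψ = 0.7806

Iterate (Newton) starting at ψ = 0.47:
  ψ = 0.4700: g = 0.17391, g' = -0.5361 → ψ = 0.7944
  ψ = 0.7944: g = -0.00879, g' = -0.6406 → ψ = 0.7807
  ψ = 0.7807: g = -0.00008, g' = -0.6291 → ψ = 0.7806
Converged at ψ = 0.7806.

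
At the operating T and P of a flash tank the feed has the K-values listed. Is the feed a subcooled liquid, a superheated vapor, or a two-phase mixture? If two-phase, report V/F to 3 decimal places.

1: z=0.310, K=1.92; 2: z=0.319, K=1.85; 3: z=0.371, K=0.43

two-phase, V/F = 0.684

ΣzᵢKᵢ = 1.345; Σzᵢ/Kᵢ = 1.197.
Both exceed 1, so a two-phase solution exists.
Let ψ = V/F and solve Σ zᵢ(Kᵢ−1)/(1+ψ(Kᵢ−1)) = 0.
Iterate (Newton) starting at ψ = 0.5:
  ψ = 0.500: g = 0.0899, g' = -0.472 → ψ = 0.690
  ψ = 0.690: g = -0.0033, g' = -0.517 → ψ = 0.684
Converged at ψ = 0.684.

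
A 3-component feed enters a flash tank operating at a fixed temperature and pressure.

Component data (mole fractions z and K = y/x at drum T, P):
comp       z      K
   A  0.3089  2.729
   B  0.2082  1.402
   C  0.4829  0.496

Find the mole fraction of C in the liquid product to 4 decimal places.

Let ψ = V/F and solve Σ zᵢ(Kᵢ−1)/(1+ψ(Kᵢ−1)) = 0.
Feasibility: ΣzᵢKᵢ = 1.3744, Σzᵢ/Kᵢ = 1.2353 — both > 1, two phases present.
Iterate (Newton) starting at ψ = 0.59:
  ψ = 0.5900: g = -0.01435, g' = -0.4967 → ψ = 0.5611
  ψ = 0.5611: g = 0.00003, g' = -0.4988 → ψ = 0.5612
Converged at ψ = 0.5612.
Compositions from xᵢ = zᵢ/(1+ψ(Kᵢ−1)), yᵢ = Kᵢxᵢ:
  A: x = 0.1568, y = 0.4279
  B: x = 0.1699, y = 0.2382
  C: x = 0.6733, y = 0.3340

x_C = 0.6733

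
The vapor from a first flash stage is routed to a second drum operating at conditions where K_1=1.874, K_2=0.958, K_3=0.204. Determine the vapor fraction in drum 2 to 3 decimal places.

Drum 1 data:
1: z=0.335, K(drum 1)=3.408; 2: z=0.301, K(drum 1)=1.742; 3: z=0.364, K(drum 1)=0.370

V/F (drum 2) = 0.306

Drum 1:
Material balance + equilibrium reduce to Σ zᵢ(Kᵢ−1)/(1+ψ₁(Kᵢ−1)) = 0.
Check two-phase: ΣzᵢKᵢ = 1.801 > 1 and Σzᵢ/Kᵢ = 1.255 > 1, so g(0) = 0.801 > 0 and g(1) = -0.255 < 0.
Iterate (Newton) starting at ψ₁ = 0.5:
  ψ₁ = 0.500: g = 0.1941, g' = -0.796 → ψ₁ = 0.744
  ψ₁ = 0.744: g = 0.0013, g' = -0.830 → ψ₁ = 0.745
Converged at ψ₁ = 0.745.
Drum-1 compositions:
  1: x = 0.120, y = 0.408
  2: x = 0.194, y = 0.338
  3: x = 0.686, y = 0.254
Drum-2 feed = drum-1 vapor: z₂ = (0.4085, 0.3376, 0.2539).
Drum 2:
Iterate (Newton) starting at ψ₂ = 0.5:
  ψ₂ = 0.500: g = -0.1018, g' = -0.596 → ψ₂ = 0.329
  ψ₂ = 0.329: g = -0.0110, g' = -0.484 → ψ₂ = 0.306
Converged at ψ₂ = 0.306.
  1: x = 0.322, y = 0.604
  2: x = 0.342, y = 0.328
  3: x = 0.336, y = 0.068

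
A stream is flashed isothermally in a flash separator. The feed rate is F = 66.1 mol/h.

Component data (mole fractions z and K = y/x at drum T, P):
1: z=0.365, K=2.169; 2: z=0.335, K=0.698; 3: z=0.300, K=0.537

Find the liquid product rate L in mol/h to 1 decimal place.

L = 38.7 mol/h

Rachford–Rice: g(ψ) = Σ zᵢ(Kᵢ−1)/(1+ψ(Kᵢ−1)) = 0.
Feasibility: ΣzᵢKᵢ = 1.187, Σzᵢ/Kᵢ = 1.207 — both > 1, two phases present.
Newton–Raphson from ψ = 0.55:
  ψ = 0.550: g = -0.0480, g' = -0.344 → ψ = 0.411
  ψ = 0.411: g = 0.0013, g' = -0.366 → ψ = 0.414
Converged at ψ = 0.414.
Then V = ψ·F = 0.4142·66.1 = 27.4 mol/h and L = F − V = 38.7 mol/h.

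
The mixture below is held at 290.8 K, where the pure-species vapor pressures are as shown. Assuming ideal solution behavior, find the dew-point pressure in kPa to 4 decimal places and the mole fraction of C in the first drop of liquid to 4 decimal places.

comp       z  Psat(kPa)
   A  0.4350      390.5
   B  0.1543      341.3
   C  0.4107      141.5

At the dew point ψ → 1, so Σzᵢ/Kᵢ = 1 with Kᵢ = Pᵢˢᵃᵗ/P ⇒ 1/P = Σzᵢ/Pᵢˢᵃᵗ.
1/P = 0.4350/390.5 + 0.1543/341.3 + 0.4107/141.5 = 0.0044685 ⇒ P = 223.7875 kPa
xᵢ = zᵢP/Pᵢˢᵃᵗ ⇒ x_C = 0.4107·223.7875/141.5 = 0.6495

Pdew = 223.7875 kPa, x_C = 0.6495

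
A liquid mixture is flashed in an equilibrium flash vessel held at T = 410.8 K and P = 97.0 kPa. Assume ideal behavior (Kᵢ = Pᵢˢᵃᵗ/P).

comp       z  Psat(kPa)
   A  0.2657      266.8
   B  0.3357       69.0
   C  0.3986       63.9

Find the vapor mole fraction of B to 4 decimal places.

Raoult's law: Kᵢ = Pᵢˢᵃᵗ/P = Pᵢˢᵃᵗ/97.0.
  K_A = 266.8/97.0 = 2.750515, K_B = 69.0/97.0 = 0.711340, K_C = 63.9/97.0 = 0.658763
Let β = V/F and solve Σ zᵢ(Kᵢ−1)/(1+β(Kᵢ−1)) = 0.
Check two-phase: ΣzᵢKᵢ = 1.2322 > 1 and Σzᵢ/Kᵢ = 1.1736 > 1, so g(0) = 0.2322 > 0 and g(1) = -0.1736 < 0.
Newton–Raphson from β = 0.38:
  β = 0.3800: g = 0.01419, g' = -0.3902 → β = 0.4164
  β = 0.4164: g = 0.00035, g' = -0.3716 → β = 0.4173
Converged at β = 0.4173.
Compositions from xᵢ = zᵢ/(1+β(Kᵢ−1)), yᵢ = Kᵢxᵢ:
  A: x = 0.1535, y = 0.4223
  B: x = 0.3817, y = 0.2715
  C: x = 0.4648, y = 0.3062

y_B = 0.2715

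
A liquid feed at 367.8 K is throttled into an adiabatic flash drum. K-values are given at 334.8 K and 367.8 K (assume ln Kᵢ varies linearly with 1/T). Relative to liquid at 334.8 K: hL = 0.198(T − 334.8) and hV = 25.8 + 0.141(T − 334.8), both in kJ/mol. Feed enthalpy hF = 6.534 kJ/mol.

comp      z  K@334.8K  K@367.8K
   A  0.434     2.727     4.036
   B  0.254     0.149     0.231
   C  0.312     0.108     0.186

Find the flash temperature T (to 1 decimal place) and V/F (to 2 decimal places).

T = 340.6 K, V/F = 0.21

Adiabatic flash: solve Rachford–Rice at each trial T, then check hF = ψ·hV(T) + (1−ψ)·hL(T).
  T = 334.8 K: K = (2.727, 0.149, 0.108), RR gives ψ = 0.169, H_out = 4.361 kJ/mol
  T = 367.8 K: K = (4.036, 0.231, 0.186), RR gives ψ = 0.360, H_out = 15.148 kJ/mol
  T = 351.3 K: K = (3.348, 0.187, 0.144), RR gives ψ = 0.278, H_out = 10.166 kJ/mol
  T = 343.1 K: K = (3.031, 0.168, 0.125), RR gives ψ = 0.228, H_out = 7.427 kJ/mol
  T = 339.0 K: K = (2.879, 0.158, 0.116), RR gives ψ = 0.201, H_out = 5.957 kJ/mol
  T = 341.1 K: K = (2.956, 0.163, 0.121), RR gives ψ = 0.215, H_out = 6.720 kJ/mol
Linear interpolation between T = 339.0 (H_out = 5.957) and T = 341.1 (H_out = 6.720) on hF = 6.534 gives T ≈ 340.6 K, at which ψ = 0.21.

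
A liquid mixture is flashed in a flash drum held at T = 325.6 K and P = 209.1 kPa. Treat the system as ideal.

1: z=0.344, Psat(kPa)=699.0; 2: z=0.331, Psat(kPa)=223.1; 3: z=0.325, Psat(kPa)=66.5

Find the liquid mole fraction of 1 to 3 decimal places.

Raoult's law: Kᵢ = Pᵢˢᵃᵗ/P = Pᵢˢᵃᵗ/209.1.
  K_1 = 699.0/209.1 = 3.34290, K_2 = 223.1/209.1 = 1.06695, K_3 = 66.5/209.1 = 0.31803
Rachford–Rice: g(V/F) = Σ zᵢ(Kᵢ−1)/(1+V/F(Kᵢ−1)) = 0.
Feasibility: ΣzᵢKᵢ = 1.606, Σzᵢ/Kᵢ = 1.435 — both > 1, two phases present.
Newton–Raphson from V/F = 0.5:
  V/F = 0.500: g = 0.0563, g' = -0.750 → V/F = 0.575
Converged at V/F = 0.575.
Compositions from xᵢ = zᵢ/(1+V/F(Kᵢ−1)), yᵢ = Kᵢxᵢ:
  1: x = 0.147, y = 0.490
  2: x = 0.319, y = 0.340
  3: x = 0.535, y = 0.170

x_1 = 0.147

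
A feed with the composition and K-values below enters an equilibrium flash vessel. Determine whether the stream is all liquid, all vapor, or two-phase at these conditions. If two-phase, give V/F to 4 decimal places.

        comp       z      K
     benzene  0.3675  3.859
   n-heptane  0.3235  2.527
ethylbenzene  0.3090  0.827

all vapor

ΣzᵢKᵢ = 2.4912; Σzᵢ/Kᵢ = 0.5969.
Since Σzᵢ/Kᵢ < 1 the mixture is above its dew point — single vapor phase.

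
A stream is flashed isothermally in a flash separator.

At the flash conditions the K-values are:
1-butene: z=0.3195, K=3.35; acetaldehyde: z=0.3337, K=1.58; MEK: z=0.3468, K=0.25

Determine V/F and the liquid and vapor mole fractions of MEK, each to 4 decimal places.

Rachford–Rice: g(V/F) = Σ zᵢ(Kᵢ−1)/(1+V/F(Kᵢ−1)) = 0.
g(0) = ΣzᵢKᵢ − 1 = 0.6843 and g(1) = 1 − Σzᵢ/Kᵢ = -0.6938, so a root lies in (0, 1).
Iterate (Newton) starting at V/F = 0.5:
  V/F = 0.5000: g = 0.07908, g' = -0.9398 → V/F = 0.5841
  V/F = 0.5841: g = -0.00190, g' = -0.9939 → V/F = 0.5822
Converged at V/F = 0.5822.
Compositions from xᵢ = zᵢ/(1+V/F(Kᵢ−1)), yᵢ = Kᵢxᵢ:
  1-butene: x = 0.1349, y = 0.4519
  acetaldehyde: x = 0.2495, y = 0.3941
  MEK: x = 0.6156, y = 0.1539

V/F = 0.5822, x_MEK = 0.6156, y_MEK = 0.1539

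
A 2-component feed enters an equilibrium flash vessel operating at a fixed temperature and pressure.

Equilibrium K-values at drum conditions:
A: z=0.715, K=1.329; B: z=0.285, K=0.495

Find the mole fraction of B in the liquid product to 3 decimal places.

Rachford–Rice: g(β) = Σ zᵢ(Kᵢ−1)/(1+β(Kᵢ−1)) = 0.
g(0) = ΣzᵢKᵢ − 1 = 0.091 and g(1) = 1 − Σzᵢ/Kᵢ = -0.114, so a root lies in (0, 1).
Binary case is linear: z₁(K₁−1)(1+β(K₂−1)) + z₂(K₂−1)(1+β(K₁−1)) = 0
⇒ β = [z₁(K₁−1)+z₂(K₂−1)] / [−(K₁−1)(K₂−1)] = 0.0913/0.1661 = 0.550
Compositions from xᵢ = zᵢ/(1+β(Kᵢ−1)), yᵢ = Kᵢxᵢ:
  A: x = 0.606, y = 0.805
  B: x = 0.394, y = 0.195

x_B = 0.394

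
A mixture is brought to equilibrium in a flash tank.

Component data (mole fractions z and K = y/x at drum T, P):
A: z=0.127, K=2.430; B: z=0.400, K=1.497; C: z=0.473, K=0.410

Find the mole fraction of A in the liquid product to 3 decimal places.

Material balance + equilibrium reduce to Σ zᵢ(Kᵢ−1)/(1+ψ(Kᵢ−1)) = 0.
Feasibility: ΣzᵢKᵢ = 1.101, Σzᵢ/Kᵢ = 1.473 — both > 1, two phases present.
Iterate (Newton) starting at ψ = 0.5:
  ψ = 0.500: g = -0.1307, g' = -0.483 → ψ = 0.229
  ψ = 0.229: g = -0.0075, g' = -0.447 → ψ = 0.213
Converged at ψ = 0.213.
Compositions from xᵢ = zᵢ/(1+ψ(Kᵢ−1)), yᵢ = Kᵢxᵢ:
  A: x = 0.097, y = 0.237
  B: x = 0.362, y = 0.542
  C: x = 0.541, y = 0.222

x_A = 0.097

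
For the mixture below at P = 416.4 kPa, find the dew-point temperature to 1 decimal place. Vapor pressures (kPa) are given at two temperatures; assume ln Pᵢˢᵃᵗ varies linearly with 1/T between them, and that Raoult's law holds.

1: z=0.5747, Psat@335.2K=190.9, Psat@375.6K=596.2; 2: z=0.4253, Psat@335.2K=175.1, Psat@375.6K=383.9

T = 368.7 K

Dew-point temperature: Σzᵢ·P/Pᵢˢᵃᵗ(T) = 1. Interpolate ln Pᵢˢᵃᵗ = aᵢ + bᵢ/T.
  T = 335.2 K: ΣzᵢP/Pᵢˢᵃᵗ = 2.2650
  T = 375.6 K: ΣzᵢP/Pᵢˢᵃᵗ = 0.8627
  T = 355.4 K: ΣzᵢP/Pᵢˢᵃᵗ = 1.3547
  T = 365.5 K: ΣzᵢP/Pᵢˢᵃᵗ = 1.0734
  T = 370.6 K: ΣzᵢP/Pᵢˢᵃᵗ = 0.9596
  T = 368.1 K: ΣzᵢP/Pᵢˢᵃᵗ = 1.0134
Interpolating between 368.1 K and 370.6 K gives T ≈ 368.7 K.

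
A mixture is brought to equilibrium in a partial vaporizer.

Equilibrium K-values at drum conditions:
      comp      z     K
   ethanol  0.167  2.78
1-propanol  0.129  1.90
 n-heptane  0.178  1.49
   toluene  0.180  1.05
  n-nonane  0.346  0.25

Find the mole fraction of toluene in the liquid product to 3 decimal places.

x_toluene = 0.177

Material balance + equilibrium reduce to Σ zᵢ(Kᵢ−1)/(1+V/F(Kᵢ−1)) = 0.
g(0) = ΣzᵢKᵢ − 1 = 0.250 and g(1) = 1 − Σzᵢ/Kᵢ = -0.803, so a root lies in (0, 1).
Newton iteration, V/F⁰ = 0.68:
  V/F = 0.680: g = -0.2490, g' = -0.984 → V/F = 0.427
  V/F = 0.427: g = -0.0480, g' = -0.676 → V/F = 0.356
  V/F = 0.356: g = -0.0010, g' = -0.652 → V/F = 0.354
Converged at V/F = 0.354.
Compositions from xᵢ = zᵢ/(1+V/F(Kᵢ−1)), yᵢ = Kᵢxᵢ:
  ethanol: x = 0.102, y = 0.285
  1-propanol: x = 0.098, y = 0.186
  n-heptane: x = 0.152, y = 0.226
  toluene: x = 0.177, y = 0.186
  n-nonane: x = 0.471, y = 0.118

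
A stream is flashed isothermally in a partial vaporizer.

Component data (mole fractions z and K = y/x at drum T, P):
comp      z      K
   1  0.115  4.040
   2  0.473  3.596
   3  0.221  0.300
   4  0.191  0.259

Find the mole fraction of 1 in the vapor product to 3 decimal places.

y_1 = 0.154

Newton–Raphson from ψ = 0.7:
  ψ = 0.700: g = -0.0498, g' = -1.379 → ψ = 0.664
  ψ = 0.664: g = -0.0009, g' = -1.331 → ψ = 0.663
Converged at ψ = 0.663.
Compositions from xᵢ = zᵢ/(1+ψ(Kᵢ−1)), yᵢ = Kᵢxᵢ:
  1: x = 0.038, y = 0.154
  2: x = 0.174, y = 0.625
  3: x = 0.413, y = 0.124
  4: x = 0.376, y = 0.097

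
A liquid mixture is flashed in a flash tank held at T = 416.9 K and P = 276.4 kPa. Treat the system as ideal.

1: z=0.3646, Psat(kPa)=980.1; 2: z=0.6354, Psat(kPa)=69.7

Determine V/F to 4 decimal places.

Raoult's law: Kᵢ = Pᵢˢᵃᵗ/P = Pᵢˢᵃᵗ/276.4.
  K_1 = 980.1/276.4 = 3.545948, K_2 = 69.7/276.4 = 0.252171
Material balance + equilibrium reduce to Σ zᵢ(Kᵢ−1)/(1+V/F(Kᵢ−1)) = 0.
Check two-phase: ΣzᵢKᵢ = 1.4531 > 1 and Σzᵢ/Kᵢ = 2.6225 > 1, so g(0) = 0.4531 > 0 and g(1) = -1.6225 < 0.
Binary case is linear: z₁(K₁−1)(1+V/F(K₂−1)) + z₂(K₂−1)(1+V/F(K₁−1)) = 0
⇒ V/F = [z₁(K₁−1)+z₂(K₂−1)] / [−(K₁−1)(K₂−1)] = 0.45308/1.90393 = 0.2380

V/F = 0.2380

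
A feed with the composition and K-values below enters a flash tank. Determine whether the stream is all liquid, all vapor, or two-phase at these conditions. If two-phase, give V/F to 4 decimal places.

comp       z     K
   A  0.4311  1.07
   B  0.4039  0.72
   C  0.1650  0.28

all liquid

ΣzᵢKᵢ = 0.7983; Σzᵢ/Kᵢ = 1.5532.
Since ΣzᵢKᵢ < 1 the mixture is below its bubble point — single liquid phase.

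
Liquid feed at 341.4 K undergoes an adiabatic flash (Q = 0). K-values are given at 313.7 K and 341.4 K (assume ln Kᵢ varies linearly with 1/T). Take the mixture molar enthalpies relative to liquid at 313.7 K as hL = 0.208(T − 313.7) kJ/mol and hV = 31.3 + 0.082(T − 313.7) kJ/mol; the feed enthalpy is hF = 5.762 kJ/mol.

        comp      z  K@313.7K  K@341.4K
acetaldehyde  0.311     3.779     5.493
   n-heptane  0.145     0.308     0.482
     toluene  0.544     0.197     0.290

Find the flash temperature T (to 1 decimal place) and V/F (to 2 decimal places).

Adiabatic flash: solve Rachford–Rice at each trial T, then check hF = ψ·hV(T) + (1−ψ)·hL(T).
  T = 313.7 K: K = (3.779, 0.308, 0.197), RR gives ψ = 0.151, H_out = 4.720 kJ/mol
  T = 341.4 K: K = (5.493, 0.482, 0.290), RR gives ψ = 0.310, H_out = 14.369 kJ/mol
  T = 327.5 K: K = (4.589, 0.389, 0.241), RR gives ψ = 0.235, H_out = 9.805 kJ/mol
  T = 320.6 K: K = (4.173, 0.347, 0.218), RR gives ψ = 0.195, H_out = 7.358 kJ/mol
  T = 317.1 K: K = (3.970, 0.327, 0.207), RR gives ψ = 0.173, H_out = 6.048 kJ/mol
  T = 315.4 K: K = (3.874, 0.317, 0.202), RR gives ψ = 0.162, H_out = 5.391 kJ/mol
Linear interpolation between T = 315.4 (H_out = 5.391) and T = 317.1 (H_out = 6.048) on hF = 5.762 gives T ≈ 316.4 K, at which ψ = 0.17.

T = 316.4 K, V/F = 0.17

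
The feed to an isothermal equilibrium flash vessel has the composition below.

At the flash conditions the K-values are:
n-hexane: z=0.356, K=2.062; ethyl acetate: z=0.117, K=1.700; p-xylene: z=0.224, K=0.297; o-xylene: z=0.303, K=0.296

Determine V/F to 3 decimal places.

Material balance + equilibrium reduce to Σ zᵢ(Kᵢ−1)/(1+V/F(Kᵢ−1)) = 0.
g(0) = ΣzᵢKᵢ − 1 = 0.089 and g(1) = 1 − Σzᵢ/Kᵢ = -1.019, so a root lies in (0, 1).
Iterate (Newton) starting at V/F = 0.5:
  V/F = 0.500: g = -0.2644, g' = -0.824 → V/F = 0.179
  V/F = 0.179: g = -0.0337, g' = -0.670 → V/F = 0.129
Converged at V/F = 0.129.

V/F = 0.129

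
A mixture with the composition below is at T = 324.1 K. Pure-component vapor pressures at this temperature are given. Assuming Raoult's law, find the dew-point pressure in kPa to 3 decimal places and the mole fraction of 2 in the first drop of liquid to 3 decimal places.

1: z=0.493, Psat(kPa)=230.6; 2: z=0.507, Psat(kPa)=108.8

At the dew point ψ → 1, so Σzᵢ/Kᵢ = 1 with Kᵢ = Pᵢˢᵃᵗ/P ⇒ 1/P = Σzᵢ/Pᵢˢᵃᵗ.
1/P = 0.493/230.6 + 0.507/108.8 = 0.006798 ⇒ P = 147.106 kPa
xᵢ = zᵢP/Pᵢˢᵃᵗ ⇒ x_2 = 0.507·147.106/108.8 = 0.686

Pdew = 147.106 kPa, x_2 = 0.686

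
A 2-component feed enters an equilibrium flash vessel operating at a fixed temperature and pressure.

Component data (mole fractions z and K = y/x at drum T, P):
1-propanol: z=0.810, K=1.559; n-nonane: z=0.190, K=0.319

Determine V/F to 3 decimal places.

V/F = 0.850

Rachford–Rice: g(V/F) = Σ zᵢ(Kᵢ−1)/(1+V/F(Kᵢ−1)) = 0.
Feasibility: ΣzᵢKᵢ = 1.323, Σzᵢ/Kᵢ = 1.115 — both > 1, two phases present.
Binary case is linear: z₁(K₁−1)(1+V/F(K₂−1)) + z₂(K₂−1)(1+V/F(K₁−1)) = 0
⇒ V/F = [z₁(K₁−1)+z₂(K₂−1)] / [−(K₁−1)(K₂−1)] = 0.3234/0.3807 = 0.850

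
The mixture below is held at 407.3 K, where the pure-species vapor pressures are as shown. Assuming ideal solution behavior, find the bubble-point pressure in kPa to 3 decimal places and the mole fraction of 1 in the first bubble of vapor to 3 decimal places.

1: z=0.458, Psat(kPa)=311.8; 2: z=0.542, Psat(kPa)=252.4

Pbub = 279.605 kPa, y_1 = 0.511

At the bubble point ψ → 0, so ΣzᵢKᵢ = 1 with Kᵢ = Pᵢˢᵃᵗ/P ⇒ P = ΣzᵢPᵢˢᵃᵗ.
P = 0.458·311.8 + 0.542·252.4 = 279.605 kPa
yᵢ = zᵢPᵢˢᵃᵗ/P ⇒ y_1 = 0.458·311.8/279.605 = 0.511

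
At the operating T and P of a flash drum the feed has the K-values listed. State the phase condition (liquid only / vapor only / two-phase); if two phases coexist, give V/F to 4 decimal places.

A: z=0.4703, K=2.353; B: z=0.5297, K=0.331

two-phase, V/F = 0.3115

ΣzᵢKᵢ = 1.2819; Σzᵢ/Kᵢ = 1.8002.
Both exceed 1, so a two-phase solution exists.
Material balance + equilibrium reduce to Σ zᵢ(Kᵢ−1)/(1+ψ(Kᵢ−1)) = 0.
Binary case is linear: z₁(K₁−1)(1+ψ(K₂−1)) + z₂(K₂−1)(1+ψ(K₁−1)) = 0
⇒ ψ = [z₁(K₁−1)+z₂(K₂−1)] / [−(K₁−1)(K₂−1)] = 0.28195/0.90516 = 0.3115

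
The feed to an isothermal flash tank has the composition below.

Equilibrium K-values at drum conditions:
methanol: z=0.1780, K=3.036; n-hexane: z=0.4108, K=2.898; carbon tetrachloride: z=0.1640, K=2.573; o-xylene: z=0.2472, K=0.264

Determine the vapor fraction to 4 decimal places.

Iterate (Newton) starting at ψ = 0.5:
  ψ = 0.5000: g = 0.43616, g' = -1.0332 → ψ = 0.9222
  ψ = 0.9222: g = -0.05156, g' = -1.6495 → ψ = 0.8909
  ψ = 0.8909: g = -0.00247, g' = -1.4976 → ψ = 0.8893
Converged at ψ = 0.8892.

ψ = 0.8892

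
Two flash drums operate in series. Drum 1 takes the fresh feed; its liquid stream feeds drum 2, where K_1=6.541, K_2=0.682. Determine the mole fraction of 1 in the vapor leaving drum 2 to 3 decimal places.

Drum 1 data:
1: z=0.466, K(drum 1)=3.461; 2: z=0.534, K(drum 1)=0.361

Drum 1:
Material balance + equilibrium reduce to Σ zᵢ(Kᵢ−1)/(1+ψ₁(Kᵢ−1)) = 0.
g(0) = ΣzᵢKᵢ − 1 = 0.806 and g(1) = 1 − Σzᵢ/Kᵢ = -0.614, so a root lies in (0, 1).
Newton–Raphson from ψ₁ = 0.5:
  ψ₁ = 0.500: g = 0.0127, g' = -1.038 → ψ₁ = 0.512
Converged at ψ₁ = 0.512.
Drum-1 compositions:
  1: x = 0.206, y = 0.713
  2: x = 0.794, y = 0.287
Drum-2 feed = drum-1 liquid: z₂ = (0.2061, 0.7939).
Drum 2:
Let ψ₂ = V/F and solve Σ zᵢ(Kᵢ−1)/(1+ψ₂(Kᵢ−1)) = 0.
g(0) = ΣzᵢKᵢ − 1 = 0.890 and g(1) = 1 − Σzᵢ/Kᵢ = -0.196, so a root lies in (0, 1).
Iterate (Newton) starting at ψ₂ = 0.5:
  ψ₂ = 0.500: g = 0.0027, g' = -0.559 → ψ₂ = 0.505
Converged at ψ₂ = 0.505.
  1: x = 0.054, y = 0.355
  2: x = 0.946, y = 0.645

y_1 (drum 2) = 0.355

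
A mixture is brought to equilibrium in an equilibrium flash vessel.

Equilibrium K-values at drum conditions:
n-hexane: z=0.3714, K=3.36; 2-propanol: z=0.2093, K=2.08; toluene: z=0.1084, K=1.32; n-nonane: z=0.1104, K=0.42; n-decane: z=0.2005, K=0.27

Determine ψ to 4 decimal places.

ψ = 0.7821

Material balance + equilibrium reduce to Σ zᵢ(Kᵢ−1)/(1+ψ(Kᵢ−1)) = 0.
g(0) = ΣzᵢKᵢ − 1 = 0.9268 and g(1) = 1 − Σzᵢ/Kᵢ = -0.2987, so a root lies in (0, 1).
Newton–Raphson from ψ = 0.5:
  ψ = 0.5000: g = 0.25807, g' = -0.8851 → ψ = 0.7916
  ψ = 0.7916: g = -0.00995, g' = -1.0560 → ψ = 0.7821
Converged at ψ = 0.7821.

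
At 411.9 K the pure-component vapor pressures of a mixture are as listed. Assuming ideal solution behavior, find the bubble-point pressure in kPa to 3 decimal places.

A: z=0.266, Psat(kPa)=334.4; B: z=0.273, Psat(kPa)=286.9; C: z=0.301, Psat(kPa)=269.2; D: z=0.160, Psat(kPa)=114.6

Pbub = 266.639 kPa

At the bubble point ψ → 0, so ΣzᵢKᵢ = 1 with Kᵢ = Pᵢˢᵃᵗ/P ⇒ P = ΣzᵢPᵢˢᵃᵗ.
P = 0.266·334.4 + 0.273·286.9 + 0.301·269.2 + 0.160·114.6 = 266.639 kPa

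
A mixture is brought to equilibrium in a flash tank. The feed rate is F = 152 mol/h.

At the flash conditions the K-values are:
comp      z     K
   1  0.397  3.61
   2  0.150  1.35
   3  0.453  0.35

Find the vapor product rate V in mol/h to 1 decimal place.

Rachford–Rice: g(V/F) = Σ zᵢ(Kᵢ−1)/(1+V/F(Kᵢ−1)) = 0.
g(0) = ΣzᵢKᵢ − 1 = 0.794 and g(1) = 1 − Σzᵢ/Kᵢ = -0.515, so a root lies in (0, 1).
Iterate (Newton) starting at V/F = 0.66:
  V/F = 0.660: g = -0.0924, g' = -0.964 → V/F = 0.564
  V/F = 0.564: g = -0.0020, g' = -0.932 → V/F = 0.562
Converged at V/F = 0.562.
Then V = V/F·F = 0.5620·152 = 85.4 mol/h and L = F − V = 66.6 mol/h.

V = 85.4 mol/h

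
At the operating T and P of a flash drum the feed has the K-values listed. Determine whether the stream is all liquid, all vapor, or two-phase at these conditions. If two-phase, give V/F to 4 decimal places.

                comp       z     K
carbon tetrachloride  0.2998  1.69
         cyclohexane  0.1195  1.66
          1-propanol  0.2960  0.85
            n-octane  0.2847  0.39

two-phase, V/F = 0.2267

ΣzᵢKᵢ = 1.0677; Σzᵢ/Kᵢ = 1.3276.
Both exceed 1, so a two-phase solution exists.
Let ψ = V/F and solve Σ zᵢ(Kᵢ−1)/(1+ψ(Kᵢ−1)) = 0.
Iterate (Newton) starting at ψ = 0.69:
  ψ = 0.6900: g = -0.15508, g' = -0.4143 → ψ = 0.3156
  ψ = 0.3156: g = -0.02655, g' = -0.3017 → ψ = 0.2277
  ψ = 0.2277: g = -0.00030, g' = -0.2960 → ψ = 0.2267
Converged at ψ = 0.2267.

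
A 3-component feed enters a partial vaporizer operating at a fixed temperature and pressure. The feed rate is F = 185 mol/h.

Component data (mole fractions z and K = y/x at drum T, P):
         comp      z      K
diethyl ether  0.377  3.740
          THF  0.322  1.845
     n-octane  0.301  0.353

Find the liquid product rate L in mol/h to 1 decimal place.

L = 21.0 mol/h

Newton–Raphson from ψ = 0.5:
  ψ = 0.500: g = 0.3393, g' = -0.893 → ψ = 0.880
  ψ = 0.880: g = 0.0067, g' = -0.998 → ψ = 0.887
Converged at ψ = 0.887.
Then V = ψ·F = 0.8866·185 = 164.0 mol/h and L = F − V = 21.0 mol/h.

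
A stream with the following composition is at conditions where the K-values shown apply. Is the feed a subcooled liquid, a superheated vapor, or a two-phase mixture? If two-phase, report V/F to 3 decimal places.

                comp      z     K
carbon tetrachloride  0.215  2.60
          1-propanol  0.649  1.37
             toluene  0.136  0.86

ΣzᵢKᵢ = 1.565; Σzᵢ/Kᵢ = 0.715.
Since Σzᵢ/Kᵢ < 1 the mixture is above its dew point — single vapor phase.

superheated vapor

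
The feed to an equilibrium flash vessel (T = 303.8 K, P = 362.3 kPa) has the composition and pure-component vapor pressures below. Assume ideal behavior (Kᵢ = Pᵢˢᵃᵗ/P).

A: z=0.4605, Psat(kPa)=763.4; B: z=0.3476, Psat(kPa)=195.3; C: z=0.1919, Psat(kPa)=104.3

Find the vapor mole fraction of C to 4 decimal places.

Raoult's law: Kᵢ = Pᵢˢᵃᵗ/P = Pᵢˢᵃᵗ/362.3.
  K_A = 763.4/362.3 = 2.107094, K_B = 195.3/362.3 = 0.539056, K_C = 104.3/362.3 = 0.287883
Newton–Raphson from ψ = 0.5:
  ψ = 0.5000: g = -0.09226, g' = -0.5933 → ψ = 0.3445
  ψ = 0.3445: g = -0.00248, g' = -0.5710 → ψ = 0.3401
Converged at ψ = 0.3401.
Compositions from xᵢ = zᵢ/(1+ψ(Kᵢ−1)), yᵢ = Kᵢxᵢ:
  A: x = 0.3345, y = 0.7049
  B: x = 0.4122, y = 0.2222
  C: x = 0.2532, y = 0.0729

y_C = 0.0729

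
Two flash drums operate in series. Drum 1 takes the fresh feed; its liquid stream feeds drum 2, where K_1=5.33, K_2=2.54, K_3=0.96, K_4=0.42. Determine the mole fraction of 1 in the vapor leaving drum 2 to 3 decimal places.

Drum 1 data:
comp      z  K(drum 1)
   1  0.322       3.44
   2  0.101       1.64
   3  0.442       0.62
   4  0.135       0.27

Drum 1:
Newton iteration, ψ₁⁰ = 0.52:
  ψ₁ = 0.520: g = 0.0266, g' = -0.682 → ψ₁ = 0.559
Converged at ψ₁ = 0.559.
Drum-1 compositions:
  1: x = 0.136, y = 0.468
  2: x = 0.074, y = 0.122
  3: x = 0.561, y = 0.348
  4: x = 0.228, y = 0.062
Drum-2 feed = drum-1 liquid: z₂ = (0.1362, 0.0744, 0.5613, 0.2282).
Drum 2:
Material balance + equilibrium reduce to Σ zᵢ(Kᵢ−1)/(1+ψ₂(Kᵢ−1)) = 0.
g(0) = ΣzᵢKᵢ − 1 = 0.549 and g(1) = 1 − Σzᵢ/Kᵢ = -0.183, so a root lies in (0, 1).
Newton iteration, ψ₂⁰ = 0.5:
  ψ₂ = 0.500: g = 0.0417, g' = -0.464 → ψ₂ = 0.590
  ψ₂ = 0.590: g = 0.0018, g' = -0.429 → ψ₂ = 0.594
Converged at ψ₂ = 0.594.
  1: x = 0.038, y = 0.203
  2: x = 0.039, y = 0.099
  3: x = 0.575, y = 0.552
  4: x = 0.348, y = 0.146

y_1 (drum 2) = 0.203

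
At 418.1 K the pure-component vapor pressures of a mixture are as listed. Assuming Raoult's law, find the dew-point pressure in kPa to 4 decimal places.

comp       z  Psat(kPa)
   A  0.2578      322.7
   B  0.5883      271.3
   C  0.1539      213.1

Pdew = 271.0373 kPa

At the dew point ψ → 1, so Σzᵢ/Kᵢ = 1 with Kᵢ = Pᵢˢᵃᵗ/P ⇒ 1/P = Σzᵢ/Pᵢˢᵃᵗ.
1/P = 0.2578/322.7 + 0.5883/271.3 + 0.1539/213.1 = 0.0036895 ⇒ P = 271.0373 kPa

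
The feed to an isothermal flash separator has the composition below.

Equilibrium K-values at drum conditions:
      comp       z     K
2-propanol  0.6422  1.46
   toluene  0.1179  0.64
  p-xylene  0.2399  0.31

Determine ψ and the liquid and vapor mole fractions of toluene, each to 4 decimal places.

Material balance + equilibrium reduce to Σ zᵢ(Kᵢ−1)/(1+ψ(Kᵢ−1)) = 0.
g(0) = ΣzᵢKᵢ − 1 = 0.0874 and g(1) = 1 − Σzᵢ/Kᵢ = -0.3980, so a root lies in (0, 1).
Iterate (Newton) starting at ψ = 0.47:
  ψ = 0.4700: g = -0.05317, g' = -0.3642 → ψ = 0.3240
  ψ = 0.3240: g = -0.00415, g' = -0.3120 → ψ = 0.3107
  ψ = 0.3107: g = -0.00002, g' = -0.3085 → ψ = 0.3106
Converged at ψ = 0.3106.
Compositions from xᵢ = zᵢ/(1+ψ(Kᵢ−1)), yᵢ = Kᵢxᵢ:
  2-propanol: x = 0.5619, y = 0.8204
  toluene: x = 0.1327, y = 0.0850
  p-xylene: x = 0.3053, y = 0.0947

ψ = 0.3106, x_toluene = 0.1327, y_toluene = 0.0850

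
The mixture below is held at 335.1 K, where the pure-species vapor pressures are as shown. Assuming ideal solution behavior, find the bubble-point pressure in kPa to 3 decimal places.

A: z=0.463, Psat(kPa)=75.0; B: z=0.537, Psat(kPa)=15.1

At the bubble point ψ → 0, so ΣzᵢKᵢ = 1 with Kᵢ = Pᵢˢᵃᵗ/P ⇒ P = ΣzᵢPᵢˢᵃᵗ.
P = 0.463·75.0 + 0.537·15.1 = 42.834 kPa

Pbub = 42.834 kPa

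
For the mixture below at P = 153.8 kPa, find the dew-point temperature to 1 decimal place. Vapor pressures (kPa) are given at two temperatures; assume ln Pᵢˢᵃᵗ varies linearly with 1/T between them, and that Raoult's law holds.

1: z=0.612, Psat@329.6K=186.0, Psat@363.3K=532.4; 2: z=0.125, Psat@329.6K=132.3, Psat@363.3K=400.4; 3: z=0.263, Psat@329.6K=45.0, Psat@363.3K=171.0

Dew-point temperature: Σzᵢ·P/Pᵢˢᵃᵗ(T) = 1. Interpolate ln Pᵢˢᵃᵗ = aᵢ + bᵢ/T.
  T = 329.6 K: ΣzᵢP/Pᵢˢᵃᵗ = 1.5502
  T = 363.3 K: ΣzᵢP/Pᵢˢᵃᵗ = 0.4614
  T = 346.5 K: ΣzᵢP/Pᵢˢᵃᵗ = 0.8178
  T = 338.1 K: ΣzᵢP/Pᵢˢᵃᵗ = 1.1142
  T = 342.3 K: ΣzᵢP/Pᵢˢᵃᵗ = 0.9526
  T = 340.2 K: ΣzᵢP/Pᵢˢᵃᵗ = 1.0297
Interpolating between 340.2 K and 342.3 K gives T ≈ 341.0 K.

T = 341.0 K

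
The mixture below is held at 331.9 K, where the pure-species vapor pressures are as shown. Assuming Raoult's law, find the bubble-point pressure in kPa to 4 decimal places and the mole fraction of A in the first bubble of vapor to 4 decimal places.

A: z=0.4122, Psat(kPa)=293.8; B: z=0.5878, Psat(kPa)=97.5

Pbub = 178.4149 kPa, y_A = 0.6788

At the bubble point ψ → 0, so ΣzᵢKᵢ = 1 with Kᵢ = Pᵢˢᵃᵗ/P ⇒ P = ΣzᵢPᵢˢᵃᵗ.
P = 0.4122·293.8 + 0.5878·97.5 = 178.4149 kPa
yᵢ = zᵢPᵢˢᵃᵗ/P ⇒ y_A = 0.4122·293.8/178.4149 = 0.6788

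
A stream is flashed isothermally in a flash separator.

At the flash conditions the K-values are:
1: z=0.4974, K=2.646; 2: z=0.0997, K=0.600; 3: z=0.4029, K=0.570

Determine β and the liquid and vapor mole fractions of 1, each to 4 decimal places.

Material balance + equilibrium reduce to Σ zᵢ(Kᵢ−1)/(1+β(Kᵢ−1)) = 0.
g(0) = ΣzᵢKᵢ − 1 = 0.6056 and g(1) = 1 − Σzᵢ/Kᵢ = -0.0610, so a root lies in (0, 1).
Newton iteration, β⁰ = 0.34:
  β = 0.3400: g = 0.27587, g' = -0.6776 → β = 0.7471
  β = 0.7471: g = 0.05504, g' = -0.4652 → β = 0.8655
  β = 0.8655: g = 0.00075, g' = -0.4555 → β = 0.8671
Converged at β = 0.8671.
Compositions from xᵢ = zᵢ/(1+β(Kᵢ−1)), yᵢ = Kᵢxᵢ:
  1: x = 0.2049, y = 0.5422
  2: x = 0.1526, y = 0.0916
  3: x = 0.6424, y = 0.3662

β = 0.8671, x_1 = 0.2049, y_1 = 0.5422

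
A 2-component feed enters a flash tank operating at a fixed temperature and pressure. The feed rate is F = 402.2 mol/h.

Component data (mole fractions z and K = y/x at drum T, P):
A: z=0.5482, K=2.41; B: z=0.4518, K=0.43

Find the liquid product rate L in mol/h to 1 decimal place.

Newton iteration, β⁰ = 0.5:
  β = 0.5000: g = 0.09317, g' = -0.6620 → β = 0.6407
  β = 0.6407: g = 0.00039, g' = -0.6651 → β = 0.6413
Converged at β = 0.6413.
Then V = β·F = 0.6413·402.2 = 257.9 mol/h and L = F − V = 144.3 mol/h.

L = 144.3 mol/h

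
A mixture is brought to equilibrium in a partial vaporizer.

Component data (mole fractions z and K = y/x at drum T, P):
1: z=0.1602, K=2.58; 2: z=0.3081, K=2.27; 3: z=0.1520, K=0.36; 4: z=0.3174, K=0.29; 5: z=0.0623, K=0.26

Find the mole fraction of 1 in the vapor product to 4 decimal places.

y_1 = 0.2843

Rachford–Rice: g(V/F) = Σ zᵢ(Kᵢ−1)/(1+V/F(Kᵢ−1)) = 0.
Check two-phase: ΣzᵢKᵢ = 1.2757 > 1 and Σzᵢ/Kᵢ = 1.9541 > 1, so g(0) = 0.2757 > 0 and g(1) = -0.9541 < 0.
Iterate (Newton) starting at V/F = 0.47:
  V/F = 0.4700: g = -0.15775, g' = -0.8945 → V/F = 0.2936
  V/F = 0.2936: g = -0.00551, g' = -0.8557 → V/F = 0.2872
Converged at V/F = 0.2872.
Compositions from xᵢ = zᵢ/(1+V/F(Kᵢ−1)), yᵢ = Kᵢxᵢ:
  1: x = 0.1102, y = 0.2843
  2: x = 0.2258, y = 0.5125
  3: x = 0.1862, y = 0.0670
  4: x = 0.3987, y = 0.1156
  5: x = 0.0791, y = 0.0206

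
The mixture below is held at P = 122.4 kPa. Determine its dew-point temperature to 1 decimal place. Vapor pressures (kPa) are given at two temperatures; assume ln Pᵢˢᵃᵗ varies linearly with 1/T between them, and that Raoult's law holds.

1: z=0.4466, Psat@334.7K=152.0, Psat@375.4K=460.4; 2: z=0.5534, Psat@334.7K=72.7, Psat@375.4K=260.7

Dew-point temperature: Σzᵢ·P/Pᵢˢᵃᵗ(T) = 1. Interpolate ln Pᵢˢᵃᵗ = aᵢ + bᵢ/T.
  T = 334.7 K: ΣzᵢP/Pᵢˢᵃᵗ = 1.2914
  T = 375.4 K: ΣzᵢP/Pᵢˢᵃᵗ = 0.3786
  T = 355.0 K: ΣzᵢP/Pᵢˢᵃᵗ = 0.6755
  T = 344.9 K: ΣzᵢP/Pᵢˢᵃᵗ = 0.9235
  T = 339.8 K: ΣzᵢP/Pᵢˢᵃᵗ = 1.0892
  T = 342.4 K: ΣzᵢP/Pᵢˢᵃᵗ = 1.0007
Interpolating between 342.4 K and 344.9 K gives T ≈ 342.4 K.

T = 342.4 K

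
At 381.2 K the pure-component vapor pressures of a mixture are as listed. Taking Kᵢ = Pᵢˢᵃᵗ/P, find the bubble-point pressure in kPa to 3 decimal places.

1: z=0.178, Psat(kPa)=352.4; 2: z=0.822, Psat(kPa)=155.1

Pbub = 190.219 kPa

At the bubble point ψ → 0, so ΣzᵢKᵢ = 1 with Kᵢ = Pᵢˢᵃᵗ/P ⇒ P = ΣzᵢPᵢˢᵃᵗ.
P = 0.178·352.4 + 0.822·155.1 = 190.219 kPa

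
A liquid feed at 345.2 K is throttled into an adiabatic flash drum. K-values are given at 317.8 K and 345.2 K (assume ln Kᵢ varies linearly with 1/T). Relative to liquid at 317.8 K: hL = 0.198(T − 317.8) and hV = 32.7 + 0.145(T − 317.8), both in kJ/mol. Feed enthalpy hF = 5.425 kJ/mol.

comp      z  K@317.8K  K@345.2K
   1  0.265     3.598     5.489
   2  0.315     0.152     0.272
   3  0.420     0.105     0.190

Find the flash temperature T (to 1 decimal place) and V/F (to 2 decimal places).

Adiabatic flash: solve Rachford–Rice at each trial T, then check hF = ψ·hV(T) + (1−ψ)·hL(T).
  T = 317.8 K: K = (3.598, 0.152, 0.105), RR gives ψ = 0.020, H_out = 0.654 kJ/mol
  T = 345.2 K: K = (5.489, 0.272, 0.190), RR gives ψ = 0.178, H_out = 10.991 kJ/mol
  T = 331.5 K: K = (4.483, 0.206, 0.143), RR gives ψ = 0.108, H_out = 6.171 kJ/mol
  T = 324.6 K: K = (4.022, 0.177, 0.123), RR gives ψ = 0.067, H_out = 3.518 kJ/mol
  T = 328.1 K: K = (4.252, 0.191, 0.133), RR gives ψ = 0.089, H_out = 4.890 kJ/mol
  T = 329.8 K: K = (4.367, 0.198, 0.138), RR gives ψ = 0.099, H_out = 5.536 kJ/mol
Linear interpolation between T = 328.1 (H_out = 4.890) and T = 329.8 (H_out = 5.536) on hF = 5.425 gives T ≈ 329.5 K, at which ψ = 0.10.

T = 329.5 K, V/F = 0.10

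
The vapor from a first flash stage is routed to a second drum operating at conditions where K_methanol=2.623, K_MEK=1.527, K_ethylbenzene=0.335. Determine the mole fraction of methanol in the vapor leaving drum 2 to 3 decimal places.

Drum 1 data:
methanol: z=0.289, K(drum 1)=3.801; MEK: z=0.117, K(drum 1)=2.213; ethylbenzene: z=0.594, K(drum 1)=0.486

Drum 1:
Let ψ₁ = V/F and solve Σ zᵢ(Kᵢ−1)/(1+ψ₁(Kᵢ−1)) = 0.
Check two-phase: ΣzᵢKᵢ = 1.646 > 1 and Σzᵢ/Kᵢ = 1.351 > 1, so g(0) = 0.646 > 0 and g(1) = -0.351 < 0.
Iterate (Newton) starting at ψ₁ = 0.41:
  ψ₁ = 0.410: g = 0.0847, g' = -0.820 → ψ₁ = 0.513
  ψ₁ = 0.513: g = 0.0048, g' = -0.736 → ψ₁ = 0.520
Converged at ψ₁ = 0.520.
Drum-1 compositions:
  methanol: x = 0.118, y = 0.447
  MEK: x = 0.072, y = 0.159
  ethylbenzene: x = 0.811, y = 0.394
Drum-2 feed = drum-1 vapor: z₂ = (0.4473, 0.1588, 0.3939).
Drum 2:
Rachford–Rice: g(ψ₂) = Σ zᵢ(Kᵢ−1)/(1+ψ₂(Kᵢ−1)) = 0.
g(0) = ΣzᵢKᵢ − 1 = 0.548 and g(1) = 1 − Σzᵢ/Kᵢ = -0.450, so a root lies in (0, 1).
Newton–Raphson from ψ₂ = 0.56:
  ψ₂ = 0.560: g = 0.0275, g' = -0.792 → ψ₂ = 0.595
  ψ₂ = 0.595: g = -0.0003, g' = -0.807 → ψ₂ = 0.594
Converged at ψ₂ = 0.594.
  methanol: x = 0.228, y = 0.597
  MEK: x = 0.121, y = 0.185
  ethylbenzene: x = 0.651, y = 0.218

y_methanol (drum 2) = 0.597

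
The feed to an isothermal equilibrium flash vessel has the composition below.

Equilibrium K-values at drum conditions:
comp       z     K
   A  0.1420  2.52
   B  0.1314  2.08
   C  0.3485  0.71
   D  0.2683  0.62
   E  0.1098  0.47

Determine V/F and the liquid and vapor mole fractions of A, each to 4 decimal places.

Material balance + equilibrium reduce to Σ zᵢ(Kᵢ−1)/(1+V/F(Kᵢ−1)) = 0.
g(0) = ΣzᵢKᵢ − 1 = 0.0965 and g(1) = 1 − Σzᵢ/Kᵢ = -0.2767, so a root lies in (0, 1).
Newton–Raphson from V/F = 0.5:
  V/F = 0.5000: g = -0.10846, g' = -0.3268 → V/F = 0.1681
  V/F = 0.1681: g = 0.01299, g' = -0.4317 → V/F = 0.1982
  V/F = 0.1982: g = 0.00026, g' = -0.4146 → V/F = 0.1988
Converged at V/F = 0.1988.
Compositions from xᵢ = zᵢ/(1+V/F(Kᵢ−1)), yᵢ = Kᵢxᵢ:
  A: x = 0.1090, y = 0.2748
  B: x = 0.1082, y = 0.2250
  C: x = 0.3698, y = 0.2626
  D: x = 0.2902, y = 0.1799
  E: x = 0.1227, y = 0.0577

V/F = 0.1988, x_A = 0.1090, y_A = 0.2748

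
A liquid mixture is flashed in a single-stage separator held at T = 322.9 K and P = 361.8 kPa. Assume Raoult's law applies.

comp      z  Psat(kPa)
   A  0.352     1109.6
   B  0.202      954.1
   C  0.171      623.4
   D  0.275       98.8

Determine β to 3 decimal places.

Raoult's law: Kᵢ = Pᵢˢᵃᵗ/P = Pᵢˢᵃᵗ/361.8.
  K_A = 1109.6/361.8 = 3.06689, K_B = 954.1/361.8 = 2.63709, K_C = 623.4/361.8 = 1.72305, K_D = 98.8/361.8 = 0.27308
Newton–Raphson from β = 0.64:
  β = 0.640: g = 0.1854, g' = -0.958 → β = 0.834
  β = 0.834: g = -0.0232, g' = -1.270 → β = 0.815
Converged at β = 0.815.

β = 0.815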